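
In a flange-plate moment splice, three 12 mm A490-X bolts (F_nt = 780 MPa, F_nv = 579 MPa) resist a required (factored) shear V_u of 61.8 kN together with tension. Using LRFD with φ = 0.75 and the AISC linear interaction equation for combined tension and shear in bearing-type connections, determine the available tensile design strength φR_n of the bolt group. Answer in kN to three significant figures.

A_b = π·12²/4 = 113.1 mm²; f_rv = 61.8 × 1000 / (3 × 113.1) = 182.1 MPa.
F'_nt = 1.3 F_nt − (F_nt / φF_nv) f_rv = 1.3·780 − (780/(0.75·579))·182.1 = 686.8 MPa, capped at F_nt → F'_nt = 686.8 MPa.
R_n = F'_nt · A_b · n = 686.8 × 113.1 × 3 / 1000 = 233 kN.
Design strength φR_n = 0.75 × 233 = 175 kN.

175 kN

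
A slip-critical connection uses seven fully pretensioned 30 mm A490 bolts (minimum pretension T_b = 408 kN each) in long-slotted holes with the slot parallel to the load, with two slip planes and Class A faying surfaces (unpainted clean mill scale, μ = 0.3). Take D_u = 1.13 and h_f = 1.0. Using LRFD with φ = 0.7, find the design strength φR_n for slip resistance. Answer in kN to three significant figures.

R_n = μ · D_u · h_f · T_b · n_s · n_b = 0.3 × 1.13 × 1.0 × 408 × 2 × 7 = 1936 kN.
Design strength φR_n = 0.7 × 1936 = 1360 kN.

1360 kN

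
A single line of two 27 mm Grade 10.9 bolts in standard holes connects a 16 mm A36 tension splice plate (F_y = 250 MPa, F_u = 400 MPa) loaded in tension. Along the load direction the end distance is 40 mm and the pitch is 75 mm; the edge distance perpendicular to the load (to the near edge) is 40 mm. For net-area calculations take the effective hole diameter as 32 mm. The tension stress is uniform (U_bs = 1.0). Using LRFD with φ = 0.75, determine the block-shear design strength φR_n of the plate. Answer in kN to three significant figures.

308 kN

Shear plane L_v = 40 + 1·75 = 115 mm; A_gv = 115 × 16 = 1840 mm².
A_nv = (115 − 1.5·32) × 16 = 1072 mm².
A_nt = (40 − 0.5·32) × 16 = 384 mm².
0.6 F_u A_nv = 257.3 kN; 0.6 F_y A_gv = 276 kN → shear rupture governs the shear term.
R_n = 257.3 + 1.0 × 400 × 384 / 1000 = 410.9 kN.
Design strength φR_n = 0.75 × 410.9 = 308 kN.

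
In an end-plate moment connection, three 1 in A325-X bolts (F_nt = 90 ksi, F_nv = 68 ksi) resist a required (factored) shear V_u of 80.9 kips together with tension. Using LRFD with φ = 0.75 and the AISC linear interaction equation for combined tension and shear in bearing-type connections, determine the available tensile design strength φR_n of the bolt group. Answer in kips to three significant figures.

99.7 kips

A_b = π·1²/4 = 0.7854 in²; f_rv = 80.9 / (3 × 0.7854) = 34.34 ksi.
F'_nt = 1.3 F_nt − (F_nt / φF_nv) f_rv = 1.3·90 − (90/(0.75·68))·34.34 = 56.41 ksi, capped at F_nt → F'_nt = 56.41 ksi.
R_n = F'_nt · A_b · n = 56.41 × 0.7854 × 3 = 132.9 kips.
Design strength φR_n = 0.75 × 132.9 = 99.7 kips.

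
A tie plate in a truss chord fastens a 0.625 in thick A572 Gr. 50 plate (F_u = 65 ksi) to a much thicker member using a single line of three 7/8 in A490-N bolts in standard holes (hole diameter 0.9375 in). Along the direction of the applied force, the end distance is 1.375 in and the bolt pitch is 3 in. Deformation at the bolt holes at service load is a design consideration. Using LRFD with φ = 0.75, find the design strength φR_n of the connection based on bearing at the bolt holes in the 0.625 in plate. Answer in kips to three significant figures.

Per bolt r_n = 1.2 l_c t F_u ≤ 2.4 d t F_u; upper limit = 2.4 × 0.875 × 0.625 × 65 = 85.31 kips.
Edge bolt: l_c = 1.375 − 0.9375/2 = 0.9062 in → 1.2 × 0.9062 × 0.625 × 65 = 44.18 → r_n = 44.18 kips.
Interior bolts: l_c = 3 − 0.9375 = 2.062 in → 1.2 × 2.062 × 0.625 × 65 = 100.5 → r_n = 85.31 kips.
R_n = 1 × 44.18 + 2 × 85.31 = 214.8 kips.
Design strength φR_n = 0.75 × 214.8 = 161 kips.

161 kips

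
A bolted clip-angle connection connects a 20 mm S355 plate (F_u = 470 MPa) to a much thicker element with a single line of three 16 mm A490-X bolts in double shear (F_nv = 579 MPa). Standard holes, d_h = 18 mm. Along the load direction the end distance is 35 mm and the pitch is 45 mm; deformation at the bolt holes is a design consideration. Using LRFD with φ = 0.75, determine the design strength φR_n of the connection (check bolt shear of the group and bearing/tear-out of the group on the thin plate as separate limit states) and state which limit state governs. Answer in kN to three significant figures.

Bolt shear: A_b = π·16²/4 = 201.1 mm²; R_n = 579 × 201.1 × 3 × 2 / 1000 = 698.5 kN → 0.75 × 698.5 = 524 kN.
Bearing (1.2 l_c t F_u ≤ 2.4 d t F_u): upper limit = 2.4·16·20·470 / 1000 = 361 kN.
  Edge l_c = 35 − 18/2 = 26 → r_n = 293.3 kN; interior l_c = 45 − 18 = 27 → r_n = 304.6 kN.
  R_n,bearing = 1·293.3 + 2·304.6 = 902.4 kN → 0.75 × 902.4 = 677 kN.
Bolt shear governs: 524 kN.

524 kN (bolt shear governs)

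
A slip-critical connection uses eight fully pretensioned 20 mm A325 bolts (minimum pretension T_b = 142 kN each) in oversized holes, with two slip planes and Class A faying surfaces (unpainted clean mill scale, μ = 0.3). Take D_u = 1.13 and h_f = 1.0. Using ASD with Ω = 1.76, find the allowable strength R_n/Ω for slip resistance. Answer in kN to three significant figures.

438 kN

R_n = μ · D_u · h_f · T_b · n_s · n_b = 0.3 × 1.13 × 1.0 × 142 × 2 × 8 = 770.2 kN.
Allowable strength R_n/Ω = 770.2 / 1.76 = 438 kN.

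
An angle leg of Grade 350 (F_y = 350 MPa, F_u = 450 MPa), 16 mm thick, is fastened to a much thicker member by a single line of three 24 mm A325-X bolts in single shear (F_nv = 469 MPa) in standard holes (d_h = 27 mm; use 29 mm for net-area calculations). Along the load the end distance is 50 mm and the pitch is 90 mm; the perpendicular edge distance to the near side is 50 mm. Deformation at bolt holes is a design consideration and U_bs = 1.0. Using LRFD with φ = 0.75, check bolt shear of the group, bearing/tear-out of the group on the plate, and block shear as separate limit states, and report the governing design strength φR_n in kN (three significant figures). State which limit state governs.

477 kN (bolt shear governs)

Bolt shear: A_b = π·24²/4 = 452.4 mm²; R_n = 469 × 452.4 × 3 × 1 / 1000 = 636.5 kN → 0.75 × 636.5 = 477 kN.
Bearing: edge l_c = 36.5, r_n = 315.4 kN; interior l_c = 63, r_n = 414.7 kN; R_n = 315.4 + 2·414.7 = 1145 kN → 859 kN.
Block shear: A_gv = 3680, A_nv = 2520, A_nt = 568 mm²; R_n = min(0.6F_uA_nv, 0.6F_yA_gv) + U_bs·F_u·A_nt = 936 kN → 702 kN.
Bolt shear governs: 477 kN.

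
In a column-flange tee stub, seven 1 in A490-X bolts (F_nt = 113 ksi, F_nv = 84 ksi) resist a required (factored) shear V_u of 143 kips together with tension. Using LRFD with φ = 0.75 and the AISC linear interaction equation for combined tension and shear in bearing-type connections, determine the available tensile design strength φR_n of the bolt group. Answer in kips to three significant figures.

A_b = π·1²/4 = 0.7854 in²; f_rv = 143 / (7 × 0.7854) = 26.01 ksi.
F'_nt = 1.3 F_nt − (F_nt / φF_nv) f_rv = 1.3·113 − (113/(0.75·84))·26.01 = 100.2 ksi, capped at F_nt → F'_nt = 100.2 ksi.
R_n = F'_nt · A_b · n = 100.2 × 0.7854 × 7 = 551.1 kips.
Design strength φR_n = 0.75 × 551.1 = 413 kips.

413 kips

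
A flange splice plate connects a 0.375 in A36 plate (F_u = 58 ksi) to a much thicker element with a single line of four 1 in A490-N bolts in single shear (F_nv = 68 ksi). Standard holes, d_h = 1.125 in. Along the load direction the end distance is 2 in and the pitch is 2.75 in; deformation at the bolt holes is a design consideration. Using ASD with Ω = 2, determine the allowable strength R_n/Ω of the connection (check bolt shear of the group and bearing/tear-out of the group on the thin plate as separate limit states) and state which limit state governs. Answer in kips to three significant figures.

82.4 kips (bearing governs)

Bolt shear: A_b = π·1²/4 = 0.7854 in²; R_n = 68 × 0.7854 × 4 × 1 = 213.6 kips → 213.6 / 2 = 107 kips.
Bearing (1.2 l_c t F_u ≤ 2.4 d t F_u): upper limit = 2.4·1·0.375·58 = 52.2 kips.
  Edge l_c = 2 − 1.125/2 = 1.438 → r_n = 37.52 kips; interior l_c = 2.75 − 1.125 = 1.625 → r_n = 42.41 kips.
  R_n,bearing = 1·37.52 + 3·42.41 = 164.8 kips → 164.8 / 2 = 82.4 kips.
Bearing governs: 82.4 kips.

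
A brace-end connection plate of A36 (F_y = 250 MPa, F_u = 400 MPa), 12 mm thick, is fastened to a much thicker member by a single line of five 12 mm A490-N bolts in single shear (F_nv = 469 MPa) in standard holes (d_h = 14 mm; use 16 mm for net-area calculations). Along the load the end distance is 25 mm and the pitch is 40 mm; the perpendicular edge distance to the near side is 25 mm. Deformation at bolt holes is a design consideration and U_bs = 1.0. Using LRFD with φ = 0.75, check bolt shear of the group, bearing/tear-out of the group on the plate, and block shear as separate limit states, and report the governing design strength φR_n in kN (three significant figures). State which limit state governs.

Bolt shear: A_b = π·12²/4 = 113.1 mm²; R_n = 469 × 113.1 × 5 × 1 / 1000 = 265.2 kN → 0.75 × 265.2 = 199 kN.
Bearing: edge l_c = 18, r_n = 103.7 kN; interior l_c = 26, r_n = 138.2 kN; R_n = 103.7 + 4·138.2 = 656.6 kN → 492 kN.
Block shear: A_gv = 2220, A_nv = 1356, A_nt = 204 mm²; R_n = min(0.6F_uA_nv, 0.6F_yA_gv) + U_bs·F_u·A_nt = 407 kN → 305 kN.
Bolt shear governs: 199 kN.

199 kN (bolt shear governs)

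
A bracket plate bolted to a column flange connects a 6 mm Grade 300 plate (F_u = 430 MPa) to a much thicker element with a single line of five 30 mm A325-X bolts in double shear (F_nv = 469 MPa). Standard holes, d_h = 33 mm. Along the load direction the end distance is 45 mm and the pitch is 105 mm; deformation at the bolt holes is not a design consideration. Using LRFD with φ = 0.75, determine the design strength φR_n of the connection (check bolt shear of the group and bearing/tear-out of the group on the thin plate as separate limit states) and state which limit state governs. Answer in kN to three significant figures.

779 kN (bearing governs)

Bolt shear: A_b = π·30²/4 = 706.9 mm²; R_n = 469 × 706.9 × 5 × 2 / 1000 = 3315 kN → 0.75 × 3315 = 2490 kN.
Bearing (1.5 l_c t F_u ≤ 3.0 d t F_u): upper limit = 3.0·30·6·430 / 1000 = 232.2 kN.
  Edge l_c = 45 − 33/2 = 28.5 → r_n = 110.3 kN; interior l_c = 105 − 33 = 72 → r_n = 232.2 kN.
  R_n,bearing = 1·110.3 + 4·232.2 = 1039 kN → 0.75 × 1039 = 779 kN.
Bearing governs: 779 kN.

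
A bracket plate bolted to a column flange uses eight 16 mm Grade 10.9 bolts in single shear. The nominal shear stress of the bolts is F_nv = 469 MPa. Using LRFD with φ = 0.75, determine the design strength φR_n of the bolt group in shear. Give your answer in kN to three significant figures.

566 kN

A_b = π × 16² / 4 = 201.1 mm².
R_n = F_nv · A_b · n · n_s = 469 × 201.1 × 8 × 1 / 1000 = 754.4 kN.
Design strength φR_n = 0.75 × 754.4 = 566 kN.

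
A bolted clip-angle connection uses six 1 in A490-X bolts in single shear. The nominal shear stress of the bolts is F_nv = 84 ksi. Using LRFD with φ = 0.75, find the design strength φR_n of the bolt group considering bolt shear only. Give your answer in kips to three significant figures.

A_b = π × 1² / 4 = 0.7854 in².
R_n = F_nv · A_b · n · n_s = 84 × 0.7854 × 6 × 1 = 395.8 kips.
Design strength φR_n = 0.75 × 395.8 = 297 kips.

297 kips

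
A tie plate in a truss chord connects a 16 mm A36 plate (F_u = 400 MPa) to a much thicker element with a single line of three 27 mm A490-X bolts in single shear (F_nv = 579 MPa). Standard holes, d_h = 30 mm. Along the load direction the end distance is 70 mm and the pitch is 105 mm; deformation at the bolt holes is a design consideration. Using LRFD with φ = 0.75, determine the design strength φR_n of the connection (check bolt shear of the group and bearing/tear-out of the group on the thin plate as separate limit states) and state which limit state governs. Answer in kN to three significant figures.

746 kN (bolt shear governs)

Bolt shear: A_b = π·27²/4 = 572.6 mm²; R_n = 579 × 572.6 × 3 × 1 / 1000 = 994.5 kN → 0.75 × 994.5 = 746 kN.
Bearing (1.2 l_c t F_u ≤ 2.4 d t F_u): upper limit = 2.4·27·16·400 / 1000 = 414.7 kN.
  Edge l_c = 70 − 30/2 = 55 → r_n = 414.7 kN; interior l_c = 105 − 30 = 75 → r_n = 414.7 kN.
  R_n,bearing = 1·414.7 + 2·414.7 = 1244 kN → 0.75 × 1244 = 933 kN.
Bolt shear governs: 746 kN.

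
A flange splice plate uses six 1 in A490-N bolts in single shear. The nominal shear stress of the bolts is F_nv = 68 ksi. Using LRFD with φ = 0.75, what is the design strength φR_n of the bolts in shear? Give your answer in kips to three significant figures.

A_b = π × 1² / 4 = 0.7854 in².
R_n = F_nv · A_b · n · n_s = 68 × 0.7854 × 6 × 1 = 320.4 kips.
Design strength φR_n = 0.75 × 320.4 = 240 kips.

240 kips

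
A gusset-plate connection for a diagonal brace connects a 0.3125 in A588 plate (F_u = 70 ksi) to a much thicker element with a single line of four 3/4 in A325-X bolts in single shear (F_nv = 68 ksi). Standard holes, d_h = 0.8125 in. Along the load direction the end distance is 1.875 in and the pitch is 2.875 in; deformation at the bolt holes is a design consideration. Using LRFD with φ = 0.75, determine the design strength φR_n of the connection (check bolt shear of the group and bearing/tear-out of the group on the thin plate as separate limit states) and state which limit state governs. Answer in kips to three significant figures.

90.1 kips (bolt shear governs)

Bolt shear: A_b = π·0.75²/4 = 0.4418 in²; R_n = 68 × 0.4418 × 4 × 1 = 120.2 kips → 0.75 × 120.2 = 90.1 kips.
Bearing (1.2 l_c t F_u ≤ 2.4 d t F_u): upper limit = 2.4·0.75·0.3125·70 = 39.38 kips.
  Edge l_c = 1.875 − 0.8125/2 = 1.469 → r_n = 38.55 kips; interior l_c = 2.875 − 0.8125 = 2.062 → r_n = 39.38 kips.
  R_n,bearing = 1·38.55 + 3·39.38 = 156.7 kips → 0.75 × 156.7 = 118 kips.
Bolt shear governs: 90.1 kips.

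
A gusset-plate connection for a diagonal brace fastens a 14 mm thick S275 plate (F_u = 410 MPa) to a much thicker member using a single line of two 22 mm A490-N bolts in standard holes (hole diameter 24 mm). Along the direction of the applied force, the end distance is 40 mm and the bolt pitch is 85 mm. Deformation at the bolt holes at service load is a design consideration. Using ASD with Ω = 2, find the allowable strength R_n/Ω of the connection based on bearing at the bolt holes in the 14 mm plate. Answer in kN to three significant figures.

248 kN

Per bolt r_n = 1.2 l_c t F_u ≤ 2.4 d t F_u; upper limit = 2.4 × 22 × 14 × 410 / 1000 = 303.1 kN.
Edge bolt: l_c = 40 − 24/2 = 28 mm → 1.2 × 28 × 14 × 410 / 1000 = 192.9 → r_n = 192.9 kN.
Interior bolts: l_c = 85 − 24 = 61 mm → 1.2 × 61 × 14 × 410 / 1000 = 420.2 → r_n = 303.1 kN.
R_n = 1 × 192.9 + 1 × 303.1 = 495.9 kN.
Allowable strength R_n/Ω = 495.9 / 2 = 248 kN.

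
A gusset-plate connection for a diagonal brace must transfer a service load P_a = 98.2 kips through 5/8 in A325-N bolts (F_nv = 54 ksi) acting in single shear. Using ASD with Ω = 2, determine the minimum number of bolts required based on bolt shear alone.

12 bolts

A_b = π·0.625²/4 = 0.3068 in².
Per-bolt allowable strength R_n/Ω = 54 × 0.3068 × 1 / 2 = 8.283 kips.
n ≥ 98.2 / 8.283 = 11.85 → use 12 bolts.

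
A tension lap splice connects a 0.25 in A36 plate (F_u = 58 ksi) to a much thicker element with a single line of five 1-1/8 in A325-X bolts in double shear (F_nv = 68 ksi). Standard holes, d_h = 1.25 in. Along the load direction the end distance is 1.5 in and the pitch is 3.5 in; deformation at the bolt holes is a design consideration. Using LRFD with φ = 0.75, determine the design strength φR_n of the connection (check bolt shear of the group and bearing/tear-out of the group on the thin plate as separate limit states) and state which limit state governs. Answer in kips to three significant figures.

129 kips (bearing governs)

Bolt shear: A_b = π·1.125²/4 = 0.994 in²; R_n = 68 × 0.994 × 5 × 2 = 675.9 kips → 0.75 × 675.9 = 507 kips.
Bearing (1.2 l_c t F_u ≤ 2.4 d t F_u): upper limit = 2.4·1.125·0.25·58 = 39.15 kips.
  Edge l_c = 1.5 − 1.25/2 = 0.875 → r_n = 15.23 kips; interior l_c = 3.5 − 1.25 = 2.25 → r_n = 39.15 kips.
  R_n,bearing = 1·15.23 + 4·39.15 = 171.8 kips → 0.75 × 171.8 = 129 kips.
Bearing governs: 129 kips.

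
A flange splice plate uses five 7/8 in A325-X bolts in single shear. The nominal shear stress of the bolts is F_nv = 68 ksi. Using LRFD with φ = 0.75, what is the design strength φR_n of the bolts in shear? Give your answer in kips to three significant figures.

153 kips

A_b = π × 0.875² / 4 = 0.6013 in².
R_n = F_nv · A_b · n · n_s = 68 × 0.6013 × 5 × 1 = 204.4 kips.
Design strength φR_n = 0.75 × 204.4 = 153 kips.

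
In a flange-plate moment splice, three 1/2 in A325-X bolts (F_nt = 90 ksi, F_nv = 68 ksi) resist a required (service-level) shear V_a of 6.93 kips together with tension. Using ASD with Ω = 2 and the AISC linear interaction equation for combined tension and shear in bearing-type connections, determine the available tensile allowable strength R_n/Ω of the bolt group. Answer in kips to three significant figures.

A_b = π·0.5²/4 = 0.1963 in²; f_rv = 6.93 / (3 × 0.1963) = 11.76 ksi.
F'_nt = 1.3 F_nt − (Ω F_nt / F_nv) f_rv = 1.3·90 − (2·90/68)·11.76 = 85.86 ksi, capped at F_nt → F'_nt = 85.86 ksi.
R_n = F'_nt · A_b · n = 85.86 × 0.1963 × 3 = 50.57 kips.
Allowable strength R_n/Ω = 50.57 / 2 = 25.3 kips.

25.3 kips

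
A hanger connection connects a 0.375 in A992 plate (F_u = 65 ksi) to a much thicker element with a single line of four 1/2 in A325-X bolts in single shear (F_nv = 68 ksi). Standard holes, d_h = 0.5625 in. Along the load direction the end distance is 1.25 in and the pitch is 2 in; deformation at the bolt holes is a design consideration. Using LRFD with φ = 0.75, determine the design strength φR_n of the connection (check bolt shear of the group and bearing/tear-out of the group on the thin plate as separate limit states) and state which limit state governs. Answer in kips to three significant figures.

Bolt shear: A_b = π·0.5²/4 = 0.1963 in²; R_n = 68 × 0.1963 × 4 × 1 = 53.41 kips → 0.75 × 53.41 = 40.1 kips.
Bearing (1.2 l_c t F_u ≤ 2.4 d t F_u): upper limit = 2.4·0.5·0.375·65 = 29.25 kips.
  Edge l_c = 1.25 − 0.5625/2 = 0.9688 → r_n = 28.34 kips; interior l_c = 2 − 0.5625 = 1.438 → r_n = 29.25 kips.
  R_n,bearing = 1·28.34 + 3·29.25 = 116.1 kips → 0.75 × 116.1 = 87.1 kips.
Bolt shear governs: 40.1 kips.

40.1 kips (bolt shear governs)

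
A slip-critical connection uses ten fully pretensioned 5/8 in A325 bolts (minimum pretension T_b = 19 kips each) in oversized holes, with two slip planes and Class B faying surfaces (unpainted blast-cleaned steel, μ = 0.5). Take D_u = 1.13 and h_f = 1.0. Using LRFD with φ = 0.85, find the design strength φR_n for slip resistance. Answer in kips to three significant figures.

182 kips

R_n = μ · D_u · h_f · T_b · n_s · n_b = 0.5 × 1.13 × 1.0 × 19 × 2 × 10 = 214.7 kips.
Design strength φR_n = 0.85 × 214.7 = 182 kips.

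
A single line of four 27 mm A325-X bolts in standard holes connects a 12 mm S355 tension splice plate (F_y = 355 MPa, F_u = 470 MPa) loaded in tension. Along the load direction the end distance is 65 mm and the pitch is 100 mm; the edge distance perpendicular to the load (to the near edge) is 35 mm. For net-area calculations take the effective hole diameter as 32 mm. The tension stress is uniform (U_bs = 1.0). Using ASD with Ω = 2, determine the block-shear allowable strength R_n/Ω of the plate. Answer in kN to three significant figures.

482 kN

Shear plane L_v = 65 + 3·100 = 365 mm; A_gv = 365 × 12 = 4380 mm².
A_nv = (365 − 3.5·32) × 12 = 3036 mm².
A_nt = (35 − 0.5·32) × 12 = 228 mm².
0.6 F_u A_nv = 856.2 kN; 0.6 F_y A_gv = 932.9 kN → shear rupture governs the shear term.
R_n = 856.2 + 1.0 × 470 × 228 / 1000 = 963.3 kN.
Allowable strength R_n/Ω = 963.3 / 2 = 482 kN.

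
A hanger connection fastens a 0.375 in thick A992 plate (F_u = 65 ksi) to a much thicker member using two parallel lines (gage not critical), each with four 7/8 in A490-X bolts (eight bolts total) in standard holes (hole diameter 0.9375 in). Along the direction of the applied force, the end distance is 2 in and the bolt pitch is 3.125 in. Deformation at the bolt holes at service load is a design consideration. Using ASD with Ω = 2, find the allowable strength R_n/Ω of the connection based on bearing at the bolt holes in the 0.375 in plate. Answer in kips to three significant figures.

198 kips

Per bolt r_n = 1.2 l_c t F_u ≤ 2.4 d t F_u; upper limit = 2.4 × 0.875 × 0.375 × 65 = 51.19 kips.
Edge bolt: l_c = 2 − 0.9375/2 = 1.531 in → 1.2 × 1.531 × 0.375 × 65 = 44.79 → r_n = 44.79 kips.
Interior bolts: l_c = 3.125 − 0.9375 = 2.188 in → 1.2 × 2.188 × 0.375 × 65 = 63.98 → r_n = 51.19 kips.
R_n = 2 × 44.79 + 6 × 51.19 = 396.7 kips.
Allowable strength R_n/Ω = 396.7 / 2 = 198 kips.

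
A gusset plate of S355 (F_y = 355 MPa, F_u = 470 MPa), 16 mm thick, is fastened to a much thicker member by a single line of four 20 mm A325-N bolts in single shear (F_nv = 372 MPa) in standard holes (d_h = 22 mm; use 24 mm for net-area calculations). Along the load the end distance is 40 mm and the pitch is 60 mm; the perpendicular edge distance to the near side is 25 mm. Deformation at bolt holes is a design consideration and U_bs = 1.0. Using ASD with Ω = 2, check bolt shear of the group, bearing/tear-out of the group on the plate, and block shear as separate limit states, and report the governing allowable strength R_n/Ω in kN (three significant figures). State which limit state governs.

Bolt shear: A_b = π·20²/4 = 314.2 mm²; R_n = 372 × 314.2 × 4 × 1 / 1000 = 467.5 kN → 467.5 / 2 = 234 kN.
Bearing: edge l_c = 29, r_n = 261.7 kN; interior l_c = 38, r_n = 342.9 kN; R_n = 261.7 + 3·342.9 = 1290 kN → 645 kN.
Block shear: A_gv = 3520, A_nv = 2176, A_nt = 208 mm²; R_n = min(0.6F_uA_nv, 0.6F_yA_gv) + U_bs·F_u·A_nt = 711.4 kN → 356 kN.
Bolt shear governs: 234 kN.

234 kN (bolt shear governs)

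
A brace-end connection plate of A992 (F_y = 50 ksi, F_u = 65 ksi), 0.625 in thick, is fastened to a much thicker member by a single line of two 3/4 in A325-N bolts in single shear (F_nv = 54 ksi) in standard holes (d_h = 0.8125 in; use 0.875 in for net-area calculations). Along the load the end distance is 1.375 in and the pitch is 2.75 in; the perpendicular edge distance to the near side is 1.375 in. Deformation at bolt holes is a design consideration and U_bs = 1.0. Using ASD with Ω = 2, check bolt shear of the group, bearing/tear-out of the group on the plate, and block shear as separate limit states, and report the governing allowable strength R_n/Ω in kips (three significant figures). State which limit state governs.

23.9 kips (bolt shear governs)

Bolt shear: A_b = π·0.75²/4 = 0.4418 in²; R_n = 54 × 0.4418 × 2 × 1 = 47.71 kips → 47.71 / 2 = 23.9 kips.
Bearing: edge l_c = 0.9688, r_n = 47.23 kips; interior l_c = 1.938, r_n = 73.12 kips; R_n = 47.23 + 1·73.12 = 120.4 kips → 60.2 kips.
Block shear: A_gv = 2.578, A_nv = 1.758, A_nt = 0.5859 in²; R_n = min(0.6F_uA_nv, 0.6F_yA_gv) + U_bs·F_u·A_nt = 106.6 kips → 53.3 kips.
Bolt shear governs: 23.9 kips.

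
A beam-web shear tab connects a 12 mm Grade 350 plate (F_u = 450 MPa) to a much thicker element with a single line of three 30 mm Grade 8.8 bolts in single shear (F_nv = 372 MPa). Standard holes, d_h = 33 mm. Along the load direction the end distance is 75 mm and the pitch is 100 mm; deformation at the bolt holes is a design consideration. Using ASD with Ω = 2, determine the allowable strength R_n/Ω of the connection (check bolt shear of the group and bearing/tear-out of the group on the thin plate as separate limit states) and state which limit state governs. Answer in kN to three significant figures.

394 kN (bolt shear governs)

Bolt shear: A_b = π·30²/4 = 706.9 mm²; R_n = 372 × 706.9 × 3 × 1 / 1000 = 788.9 kN → 788.9 / 2 = 394 kN.
Bearing (1.2 l_c t F_u ≤ 2.4 d t F_u): upper limit = 2.4·30·12·450 / 1000 = 388.8 kN.
  Edge l_c = 75 − 33/2 = 58.5 → r_n = 379.1 kN; interior l_c = 100 − 33 = 67 → r_n = 388.8 kN.
  R_n,bearing = 1·379.1 + 2·388.8 = 1157 kN → 1157 / 2 = 578 kN.
Bolt shear governs: 394 kN.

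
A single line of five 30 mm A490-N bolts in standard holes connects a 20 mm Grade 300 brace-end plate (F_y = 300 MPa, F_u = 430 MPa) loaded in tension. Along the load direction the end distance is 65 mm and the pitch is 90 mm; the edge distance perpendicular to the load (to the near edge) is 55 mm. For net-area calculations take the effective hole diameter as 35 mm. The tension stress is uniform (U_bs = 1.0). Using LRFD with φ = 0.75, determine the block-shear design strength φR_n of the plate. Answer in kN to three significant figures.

Shear plane L_v = 65 + 4·90 = 425 mm; A_gv = 425 × 20 = 8500 mm².
A_nv = (425 − 4.5·35) × 20 = 5350 mm².
A_nt = (55 − 0.5·35) × 20 = 750 mm².
0.6 F_u A_nv = 1380 kN; 0.6 F_y A_gv = 1530 kN → shear rupture governs the shear term.
R_n = 1380 + 1.0 × 430 × 750 / 1000 = 1703 kN.
Design strength φR_n = 0.75 × 1703 = 1280 kN.

1280 kN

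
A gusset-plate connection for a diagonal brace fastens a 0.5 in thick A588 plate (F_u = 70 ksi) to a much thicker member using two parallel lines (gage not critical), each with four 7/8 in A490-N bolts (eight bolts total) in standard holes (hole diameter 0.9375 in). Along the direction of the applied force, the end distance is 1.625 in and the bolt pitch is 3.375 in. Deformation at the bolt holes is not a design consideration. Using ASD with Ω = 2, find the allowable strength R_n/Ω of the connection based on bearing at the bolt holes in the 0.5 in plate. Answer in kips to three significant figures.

Per bolt r_n = 1.5 l_c t F_u ≤ 3.0 d t F_u; upper limit = 3.0 × 0.875 × 0.5 × 70 = 91.88 kips.
Edge bolt: l_c = 1.625 − 0.9375/2 = 1.156 in → 1.5 × 1.156 × 0.5 × 70 = 60.7 → r_n = 60.7 kips.
Interior bolts: l_c = 3.375 − 0.9375 = 2.438 in → 1.5 × 2.438 × 0.5 × 70 = 128 → r_n = 91.88 kips.
R_n = 2 × 60.7 + 6 × 91.88 = 672.7 kips.
Allowable strength R_n/Ω = 672.7 / 2 = 336 kips.

336 kips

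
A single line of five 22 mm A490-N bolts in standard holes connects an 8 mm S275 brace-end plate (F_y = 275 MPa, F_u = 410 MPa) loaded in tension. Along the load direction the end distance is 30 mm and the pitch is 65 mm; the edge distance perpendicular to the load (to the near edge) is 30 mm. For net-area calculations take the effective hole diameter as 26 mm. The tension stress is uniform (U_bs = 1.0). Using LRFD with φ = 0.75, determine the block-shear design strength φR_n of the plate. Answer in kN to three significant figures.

Shear plane L_v = 30 + 4·65 = 290 mm; A_gv = 290 × 8 = 2320 mm².
A_nv = (290 − 4.5·26) × 8 = 1384 mm².
A_nt = (30 − 0.5·26) × 8 = 136 mm².
0.6 F_u A_nv = 340.5 kN; 0.6 F_y A_gv = 382.8 kN → shear rupture governs the shear term.
R_n = 340.5 + 1.0 × 410 × 136 / 1000 = 396.2 kN.
Design strength φR_n = 0.75 × 396.2 = 297 kN.

297 kN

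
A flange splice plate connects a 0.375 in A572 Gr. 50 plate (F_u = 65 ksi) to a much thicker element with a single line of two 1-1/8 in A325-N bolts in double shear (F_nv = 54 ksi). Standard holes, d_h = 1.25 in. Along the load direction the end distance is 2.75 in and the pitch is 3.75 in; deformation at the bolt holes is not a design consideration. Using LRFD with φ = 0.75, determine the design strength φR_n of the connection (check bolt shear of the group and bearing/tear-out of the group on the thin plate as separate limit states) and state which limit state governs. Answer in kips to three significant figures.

120 kips (bearing governs)

Bolt shear: A_b = π·1.125²/4 = 0.994 in²; R_n = 54 × 0.994 × 2 × 2 = 214.7 kips → 0.75 × 214.7 = 161 kips.
Bearing (1.5 l_c t F_u ≤ 3.0 d t F_u): upper limit = 3.0·1.125·0.375·65 = 82.27 kips.
  Edge l_c = 2.75 − 1.25/2 = 2.125 → r_n = 77.7 kips; interior l_c = 3.75 − 1.25 = 2.5 → r_n = 82.27 kips.
  R_n,bearing = 1·77.7 + 1·82.27 = 160 kips → 0.75 × 160 = 120 kips.
Bearing governs: 120 kips.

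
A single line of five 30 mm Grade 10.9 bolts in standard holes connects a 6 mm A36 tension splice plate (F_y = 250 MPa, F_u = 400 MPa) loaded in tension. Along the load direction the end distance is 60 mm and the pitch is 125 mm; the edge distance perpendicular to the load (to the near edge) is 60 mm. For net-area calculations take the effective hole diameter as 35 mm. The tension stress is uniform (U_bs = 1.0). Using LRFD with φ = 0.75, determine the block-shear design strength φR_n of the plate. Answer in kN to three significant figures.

Shear plane L_v = 60 + 4·125 = 560 mm; A_gv = 560 × 6 = 3360 mm².
A_nv = (560 − 4.5·35) × 6 = 2415 mm².
A_nt = (60 − 0.5·35) × 6 = 255 mm².
0.6 F_u A_nv = 579.6 kN; 0.6 F_y A_gv = 504 kN → shear yielding governs the shear term.
R_n = 504 + 1.0 × 400 × 255 / 1000 = 606 kN.
Design strength φR_n = 0.75 × 606 = 454 kN.

454 kN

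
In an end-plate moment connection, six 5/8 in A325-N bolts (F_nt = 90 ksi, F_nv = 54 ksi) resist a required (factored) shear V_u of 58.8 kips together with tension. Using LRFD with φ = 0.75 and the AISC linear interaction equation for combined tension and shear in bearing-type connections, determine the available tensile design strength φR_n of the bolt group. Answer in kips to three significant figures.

63.5 kips

A_b = π·0.625²/4 = 0.3068 in²; f_rv = 58.8 / (6 × 0.3068) = 31.94 ksi.
F'_nt = 1.3 F_nt − (F_nt / φF_nv) f_rv = 1.3·90 − (90/(0.75·54))·31.94 = 46.02 ksi, capped at F_nt → F'_nt = 46.02 ksi.
R_n = F'_nt · A_b · n = 46.02 × 0.3068 × 6 = 84.7 kips.
Design strength φR_n = 0.75 × 84.7 = 63.5 kips.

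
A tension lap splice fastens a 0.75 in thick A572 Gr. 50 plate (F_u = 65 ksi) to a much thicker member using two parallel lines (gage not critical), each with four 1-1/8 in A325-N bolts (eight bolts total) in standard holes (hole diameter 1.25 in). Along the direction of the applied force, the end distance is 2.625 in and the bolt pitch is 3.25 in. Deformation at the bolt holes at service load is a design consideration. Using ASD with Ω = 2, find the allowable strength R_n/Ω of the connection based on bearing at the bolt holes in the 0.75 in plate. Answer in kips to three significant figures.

468 kips

Per bolt r_n = 1.2 l_c t F_u ≤ 2.4 d t F_u; upper limit = 2.4 × 1.125 × 0.75 × 65 = 131.6 kips.
Edge bolt: l_c = 2.625 − 1.25/2 = 2 in → 1.2 × 2 × 0.75 × 65 = 117 → r_n = 117 kips.
Interior bolts: l_c = 3.25 − 1.25 = 2 in → 1.2 × 2 × 0.75 × 65 = 117 → r_n = 117 kips.
R_n = 2 × 117 + 6 × 117 = 936 kips.
Allowable strength R_n/Ω = 936 / 2 = 468 kips.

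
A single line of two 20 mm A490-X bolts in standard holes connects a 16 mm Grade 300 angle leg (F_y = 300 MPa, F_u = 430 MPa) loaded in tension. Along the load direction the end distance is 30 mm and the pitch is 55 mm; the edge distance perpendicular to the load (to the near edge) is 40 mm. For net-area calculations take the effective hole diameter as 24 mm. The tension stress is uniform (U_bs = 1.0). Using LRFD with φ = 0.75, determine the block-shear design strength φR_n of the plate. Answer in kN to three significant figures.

Shear plane L_v = 30 + 1·55 = 85 mm; A_gv = 85 × 16 = 1360 mm².
A_nv = (85 − 1.5·24) × 16 = 784 mm².
A_nt = (40 − 0.5·24) × 16 = 448 mm².
0.6 F_u A_nv = 202.3 kN; 0.6 F_y A_gv = 244.8 kN → shear rupture governs the shear term.
R_n = 202.3 + 1.0 × 430 × 448 / 1000 = 394.9 kN.
Design strength φR_n = 0.75 × 394.9 = 296 kN.

296 kN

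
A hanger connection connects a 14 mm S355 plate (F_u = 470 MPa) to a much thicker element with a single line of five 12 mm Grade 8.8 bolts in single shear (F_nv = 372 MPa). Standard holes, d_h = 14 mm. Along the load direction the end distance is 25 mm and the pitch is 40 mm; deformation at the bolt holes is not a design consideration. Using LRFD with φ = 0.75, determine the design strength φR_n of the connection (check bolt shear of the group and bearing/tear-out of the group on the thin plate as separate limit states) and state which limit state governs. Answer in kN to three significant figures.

158 kN (bolt shear governs)

Bolt shear: A_b = π·12²/4 = 113.1 mm²; R_n = 372 × 113.1 × 5 × 1 / 1000 = 210.4 kN → 0.75 × 210.4 = 158 kN.
Bearing (1.5 l_c t F_u ≤ 3.0 d t F_u): upper limit = 3.0·12·14·470 / 1000 = 236.9 kN.
  Edge l_c = 25 − 14/2 = 18 → r_n = 177.7 kN; interior l_c = 40 − 14 = 26 → r_n = 236.9 kN.
  R_n,bearing = 1·177.7 + 4·236.9 = 1125 kN → 0.75 × 1125 = 844 kN.
Bolt shear governs: 158 kN.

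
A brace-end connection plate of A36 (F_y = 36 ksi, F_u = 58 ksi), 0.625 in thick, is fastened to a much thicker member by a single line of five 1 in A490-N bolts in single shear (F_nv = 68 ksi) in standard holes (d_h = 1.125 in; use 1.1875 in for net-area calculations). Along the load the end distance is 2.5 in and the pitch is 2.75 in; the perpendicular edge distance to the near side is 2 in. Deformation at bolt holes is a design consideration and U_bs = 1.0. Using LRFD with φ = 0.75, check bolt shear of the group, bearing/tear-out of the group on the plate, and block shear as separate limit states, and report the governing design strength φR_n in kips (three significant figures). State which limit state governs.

Bolt shear: A_b = π·1²/4 = 0.7854 in²; R_n = 68 × 0.7854 × 5 × 1 = 267 kips → 0.75 × 267 = 200 kips.
Bearing: edge l_c = 1.938, r_n = 84.28 kips; interior l_c = 1.625, r_n = 70.69 kips; R_n = 84.28 + 4·70.69 = 367 kips → 275 kips.
Block shear: A_gv = 8.438, A_nv = 5.098, A_nt = 0.8789 in²; R_n = min(0.6F_uA_nv, 0.6F_yA_gv) + U_bs·F_u·A_nt = 228.4 kips → 171 kips.
Block shear governs: 171 kips.

171 kips (block shear governs)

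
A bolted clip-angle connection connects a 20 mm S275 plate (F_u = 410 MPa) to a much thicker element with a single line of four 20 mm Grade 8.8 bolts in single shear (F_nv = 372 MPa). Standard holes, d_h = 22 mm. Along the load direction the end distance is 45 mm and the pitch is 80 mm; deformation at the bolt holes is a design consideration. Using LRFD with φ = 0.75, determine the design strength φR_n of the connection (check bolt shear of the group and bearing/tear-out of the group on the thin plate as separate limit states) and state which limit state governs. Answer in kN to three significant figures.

351 kN (bolt shear governs)

Bolt shear: A_b = π·20²/4 = 314.2 mm²; R_n = 372 × 314.2 × 4 × 1 / 1000 = 467.5 kN → 0.75 × 467.5 = 351 kN.
Bearing (1.2 l_c t F_u ≤ 2.4 d t F_u): upper limit = 2.4·20·20·410 / 1000 = 393.6 kN.
  Edge l_c = 45 − 22/2 = 34 → r_n = 334.6 kN; interior l_c = 80 − 22 = 58 → r_n = 393.6 kN.
  R_n,bearing = 1·334.6 + 3·393.6 = 1515 kN → 0.75 × 1515 = 1140 kN.
Bolt shear governs: 351 kN.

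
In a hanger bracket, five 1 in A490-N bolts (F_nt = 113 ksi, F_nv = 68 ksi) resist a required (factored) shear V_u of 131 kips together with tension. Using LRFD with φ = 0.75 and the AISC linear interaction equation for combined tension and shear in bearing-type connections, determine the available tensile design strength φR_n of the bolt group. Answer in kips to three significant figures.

215 kips

A_b = π·1²/4 = 0.7854 in²; f_rv = 131 / (5 × 0.7854) = 33.36 ksi.
F'_nt = 1.3 F_nt − (F_nt / φF_nv) f_rv = 1.3·113 − (113/(0.75·68))·33.36 = 72.99 ksi, capped at F_nt → F'_nt = 72.99 ksi.
R_n = F'_nt · A_b · n = 72.99 × 0.7854 × 5 = 286.6 kips.
Design strength φR_n = 0.75 × 286.6 = 215 kips.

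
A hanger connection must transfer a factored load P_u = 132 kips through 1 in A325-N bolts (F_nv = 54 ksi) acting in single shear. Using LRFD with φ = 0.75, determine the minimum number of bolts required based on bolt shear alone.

5 bolts

A_b = π·1²/4 = 0.7854 in².
Per-bolt design strength φR_n = 0.75 × 54 × 0.7854 × 1 = 31.81 kips.
n ≥ 132 / 31.81 = 4.15 → use 5 bolts.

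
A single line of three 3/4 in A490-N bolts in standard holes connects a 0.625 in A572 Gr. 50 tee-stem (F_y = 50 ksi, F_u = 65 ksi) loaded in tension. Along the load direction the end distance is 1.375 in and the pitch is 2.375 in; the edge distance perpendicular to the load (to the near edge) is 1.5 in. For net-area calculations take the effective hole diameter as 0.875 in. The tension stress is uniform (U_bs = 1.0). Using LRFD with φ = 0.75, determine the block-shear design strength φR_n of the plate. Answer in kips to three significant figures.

104 kips

Shear plane L_v = 1.375 + 2·2.375 = 6.125 in; A_gv = 6.125 × 0.625 = 3.828 in².
A_nv = (6.125 − 2.5·0.875) × 0.625 = 2.461 in².
A_nt = (1.5 − 0.5·0.875) × 0.625 = 0.6641 in².
0.6 F_u A_nv = 95.98 kips; 0.6 F_y A_gv = 114.8 kips → shear rupture governs the shear term.
R_n = 95.98 + 1.0 × 65 × 0.6641 = 139.1 kips.
Design strength φR_n = 0.75 × 139.1 = 104 kips.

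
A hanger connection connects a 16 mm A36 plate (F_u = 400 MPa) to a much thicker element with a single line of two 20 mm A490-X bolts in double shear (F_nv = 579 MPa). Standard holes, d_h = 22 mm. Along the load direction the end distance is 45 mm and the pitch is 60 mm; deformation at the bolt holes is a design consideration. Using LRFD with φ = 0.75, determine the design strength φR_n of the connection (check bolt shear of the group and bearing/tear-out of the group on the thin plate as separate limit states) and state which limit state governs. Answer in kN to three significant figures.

415 kN (bearing governs)

Bolt shear: A_b = π·20²/4 = 314.2 mm²; R_n = 579 × 314.2 × 2 × 2 / 1000 = 727.6 kN → 0.75 × 727.6 = 546 kN.
Bearing (1.2 l_c t F_u ≤ 2.4 d t F_u): upper limit = 2.4·20·16·400 / 1000 = 307.2 kN.
  Edge l_c = 45 − 22/2 = 34 → r_n = 261.1 kN; interior l_c = 60 − 22 = 38 → r_n = 291.8 kN.
  R_n,bearing = 1·261.1 + 1·291.8 = 553 kN → 0.75 × 553 = 415 kN.
Bearing governs: 415 kN.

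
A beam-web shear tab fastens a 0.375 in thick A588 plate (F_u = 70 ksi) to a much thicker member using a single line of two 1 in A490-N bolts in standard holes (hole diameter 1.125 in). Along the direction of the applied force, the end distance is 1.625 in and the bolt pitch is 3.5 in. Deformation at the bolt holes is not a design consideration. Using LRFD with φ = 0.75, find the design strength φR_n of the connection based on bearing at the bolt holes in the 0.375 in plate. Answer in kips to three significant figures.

Per bolt r_n = 1.5 l_c t F_u ≤ 3.0 d t F_u; upper limit = 3.0 × 1 × 0.375 × 70 = 78.75 kips.
Edge bolt: l_c = 1.625 − 1.125/2 = 1.062 in → 1.5 × 1.062 × 0.375 × 70 = 41.84 → r_n = 41.84 kips.
Interior bolts: l_c = 3.5 − 1.125 = 2.375 in → 1.5 × 2.375 × 0.375 × 70 = 93.52 → r_n = 78.75 kips.
R_n = 1 × 41.84 + 1 × 78.75 = 120.6 kips.
Design strength φR_n = 0.75 × 120.6 = 90.4 kips.

90.4 kips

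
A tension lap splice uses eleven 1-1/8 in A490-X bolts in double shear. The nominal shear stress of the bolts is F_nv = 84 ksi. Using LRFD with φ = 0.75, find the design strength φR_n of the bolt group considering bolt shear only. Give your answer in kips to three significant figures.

A_b = π × 1.125² / 4 = 0.994 in².
R_n = F_nv · A_b · n · n_s = 84 × 0.994 × 11 × 2 = 1837 kips.
Design strength φR_n = 0.75 × 1837 = 1380 kips.

1380 kips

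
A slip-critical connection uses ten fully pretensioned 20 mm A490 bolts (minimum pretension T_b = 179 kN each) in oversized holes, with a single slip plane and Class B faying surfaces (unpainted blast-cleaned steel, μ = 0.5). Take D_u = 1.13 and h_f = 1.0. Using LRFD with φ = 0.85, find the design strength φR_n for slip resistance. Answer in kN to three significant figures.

860 kN

R_n = μ · D_u · h_f · T_b · n_s · n_b = 0.5 × 1.13 × 1.0 × 179 × 1 × 10 = 1011 kN.
Design strength φR_n = 0.85 × 1011 = 860 kN.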